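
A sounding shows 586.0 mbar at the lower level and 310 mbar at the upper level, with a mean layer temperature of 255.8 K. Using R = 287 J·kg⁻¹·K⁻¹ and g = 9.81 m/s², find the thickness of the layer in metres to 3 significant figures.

Δz ≈ 4770 m

Hypsometric equation: Δz = (R T̄/g) ln(P₁/P₂).
R T̄/g = 287 × 255.8 / 9.81 = 7483.6 m.
ln(586.0/310) = ln(1.8903) = 0.63674.
Δz = 7483.6 × 0.63674 = 4765.1 m.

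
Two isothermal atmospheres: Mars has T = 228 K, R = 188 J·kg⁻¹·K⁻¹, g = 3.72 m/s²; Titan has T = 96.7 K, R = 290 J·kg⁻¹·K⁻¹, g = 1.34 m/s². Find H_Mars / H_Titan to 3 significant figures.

H_Mars/H_Titan ≈ 0.551

H = RT/g for each body.
H_Mars = 188 × 228 / 3.72 = 11523 m.
H_Titan = 290 × 96.7 / 1.34 = 20928 m.
H_Mars/H_Titan = 11523/20928 = 0.55060.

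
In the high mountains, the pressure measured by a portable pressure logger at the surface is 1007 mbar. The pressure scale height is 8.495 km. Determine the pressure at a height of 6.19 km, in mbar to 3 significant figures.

P ≈ 486 mbar

Barometric formula: P = P₀ exp(−z/H).
z/H = 6190.0/8495.0 = 0.72866; exp(−0.72866) = 0.48256.
P = 1007 × 0.48256 = 485.94 mbar.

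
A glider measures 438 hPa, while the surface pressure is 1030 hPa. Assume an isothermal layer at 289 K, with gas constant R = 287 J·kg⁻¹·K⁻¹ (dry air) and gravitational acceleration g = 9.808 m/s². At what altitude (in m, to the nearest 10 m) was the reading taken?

Scale height: H = RT/g = 287 × 289 / 9.808 = 8456.7 m.
Invert the barometric formula: z = H ln(P₀/P).
P₀/P = 1030/438 = 2.3516; ln(2.3516) = 0.85510.
z = 8456.7 × 0.85510 = 7231.3 m.

z ≈ 7230 m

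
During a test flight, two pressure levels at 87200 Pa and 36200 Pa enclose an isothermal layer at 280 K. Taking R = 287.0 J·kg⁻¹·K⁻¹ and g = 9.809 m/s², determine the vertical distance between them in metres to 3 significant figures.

Δz ≈ 7200 m

Hypsometric equation: Δz = (R T̄/g) ln(P₁/P₂).
R T̄/g = 287.0 × 280 / 9.809 = 8192.5 m.
ln(87200/36200) = ln(2.4088) = 0.87913.
Δz = 8192.5 × 0.87913 = 7202.3 m.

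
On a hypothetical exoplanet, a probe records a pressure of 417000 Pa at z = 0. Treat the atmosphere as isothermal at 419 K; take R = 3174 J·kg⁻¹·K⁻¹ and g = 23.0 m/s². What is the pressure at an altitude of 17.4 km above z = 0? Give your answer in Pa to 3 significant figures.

P ≈ 309000 Pa

Scale height: H = RT/g = 3174 × 419 / 23.0 = 57822 m.
Barometric formula: P = P₀ exp(−z/H).
z/H = 17400/57822 = 0.30092; exp(−0.30092) = 0.74014.
P = 417000 × 0.74014 = 308640 Pa.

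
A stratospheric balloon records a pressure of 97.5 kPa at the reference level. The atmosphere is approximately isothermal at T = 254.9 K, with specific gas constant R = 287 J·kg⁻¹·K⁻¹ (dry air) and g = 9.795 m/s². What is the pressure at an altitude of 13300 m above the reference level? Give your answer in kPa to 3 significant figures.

P ≈ 16.4 kPa

Scale height: H = RT/g = 287 × 254.9 / 9.795 = 7468.7 m.
Barometric formula: P = P₀ exp(−z/H).
z/H = 13300/7468.7 = 1.7808; exp(−1.7808) = 0.16850.
P = 97.5 × 0.16850 = 16.429 kPa.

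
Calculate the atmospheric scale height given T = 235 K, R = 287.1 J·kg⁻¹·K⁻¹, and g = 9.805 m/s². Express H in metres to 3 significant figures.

The scale height of an isothermal atmosphere is H = RT/g.
H = 287.1 × 235 / 9.805 = 67468/9.805 = 6881.0 m.

H ≈ 6880 m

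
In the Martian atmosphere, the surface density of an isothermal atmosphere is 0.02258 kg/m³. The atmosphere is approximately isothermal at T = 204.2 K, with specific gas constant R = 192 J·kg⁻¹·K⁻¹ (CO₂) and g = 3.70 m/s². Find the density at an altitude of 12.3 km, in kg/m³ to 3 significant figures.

Scale height: H = RT/g = 192 × 204.2 / 3.70 = 10596 m.
In an isothermal atmosphere, density decays like pressure: ρ = ρ₀ exp(−z/H).
z/H = 12300/10596 = 1.1608; exp(−1.1608) = 0.31324.
ρ = 0.02258 × 0.31324 = 0.0070730 kg/m³.

ρ ≈ 0.00707 kg/m³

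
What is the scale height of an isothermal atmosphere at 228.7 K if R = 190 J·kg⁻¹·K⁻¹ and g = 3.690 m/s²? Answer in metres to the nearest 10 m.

H ≈ 11780 m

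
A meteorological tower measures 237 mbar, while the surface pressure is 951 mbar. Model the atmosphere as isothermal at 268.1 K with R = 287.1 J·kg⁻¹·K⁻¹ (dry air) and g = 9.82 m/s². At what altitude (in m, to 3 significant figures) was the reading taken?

Scale height: H = RT/g = 287.1 × 268.1 / 9.82 = 7838.2 m.
Invert the barometric formula: z = H ln(P₀/P).
P₀/P = 951/237 = 4.0127; ln(4.0127) = 1.3895.
z = 7838.2 × 1.3895 = 10891 m.

z ≈ 10900 m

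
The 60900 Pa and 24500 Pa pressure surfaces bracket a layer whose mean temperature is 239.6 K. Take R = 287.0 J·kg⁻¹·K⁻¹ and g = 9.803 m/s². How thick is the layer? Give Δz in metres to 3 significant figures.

Δz ≈ 6390 m

Hypsometric equation: Δz = (R T̄/g) ln(P₁/P₂).
R T̄/g = 287.0 × 239.6 / 9.803 = 7014.7 m.
ln(60900/24500) = ln(2.4857) = 0.91055.
Δz = 7014.7 × 0.91055 = 6387.2 m.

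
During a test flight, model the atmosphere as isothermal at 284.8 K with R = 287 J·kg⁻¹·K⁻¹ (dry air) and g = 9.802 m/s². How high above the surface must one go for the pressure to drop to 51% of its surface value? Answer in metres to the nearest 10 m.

Scale height: H = RT/g = 287 × 284.8 / 9.802 = 8338.9 m.
Set P/P₀ = exp(−z/H) = 0.51, so z = −H ln(0.51).
−ln(0.51) = 0.67334; z = 8338.9 × 0.67334 = 5614.9 m.

z ≈ 5610 m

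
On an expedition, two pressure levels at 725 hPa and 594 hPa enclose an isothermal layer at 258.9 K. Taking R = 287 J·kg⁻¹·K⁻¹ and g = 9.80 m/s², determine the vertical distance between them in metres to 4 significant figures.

Δz ≈ 1511 m

Hypsometric equation: Δz = (R T̄/g) ln(P₁/P₂).
R T̄/g = 287 × 258.9 / 9.80 = 7582.1 m.
ln(725/594) = ln(1.2205) = 0.19926.
Δz = 7582.1 × 0.19926 = 1510.8 m.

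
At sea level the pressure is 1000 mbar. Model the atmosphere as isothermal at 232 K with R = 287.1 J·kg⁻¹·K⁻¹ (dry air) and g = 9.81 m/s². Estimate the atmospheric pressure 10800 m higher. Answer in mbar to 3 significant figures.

Scale height: H = RT/g = 287.1 × 232 / 9.81 = 6789.7 m.
Barometric formula: P = P₀ exp(−z/H).
z/H = 10800/6789.7 = 1.5906; exp(−1.5906) = 0.20380.
P = 1000 × 0.20380 = 203.80 mbar.

P ≈ 204 mbar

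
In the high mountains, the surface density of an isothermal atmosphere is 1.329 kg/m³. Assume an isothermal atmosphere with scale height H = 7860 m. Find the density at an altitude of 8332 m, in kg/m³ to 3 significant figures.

In an isothermal atmosphere, density decays like pressure: ρ = ρ₀ exp(−z/H).
z/H = 8332.0/7860.0 = 1.0601; exp(−1.0601) = 0.34642.
ρ = 1.329 × 0.34642 = 0.46039 kg/m³.

ρ ≈ 0.460 kg/m³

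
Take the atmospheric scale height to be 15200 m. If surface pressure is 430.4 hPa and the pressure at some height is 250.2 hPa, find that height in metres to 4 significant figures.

z ≈ 8245 m

Invert the barometric formula: z = H ln(P₀/P).
P₀/P = 430.4/250.2 = 1.7202; ln(1.7202) = 0.54244.
z = 15200 × 0.54244 = 8245.1 m.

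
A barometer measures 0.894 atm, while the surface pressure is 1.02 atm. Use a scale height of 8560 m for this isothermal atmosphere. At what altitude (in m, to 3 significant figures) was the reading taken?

Invert the barometric formula: z = H ln(P₀/P).
P₀/P = 1.02/0.894 = 1.1409; ln(1.1409) = 0.13182.
z = 8560.0 × 0.13182 = 1128.4 m.

z ≈ 1130 m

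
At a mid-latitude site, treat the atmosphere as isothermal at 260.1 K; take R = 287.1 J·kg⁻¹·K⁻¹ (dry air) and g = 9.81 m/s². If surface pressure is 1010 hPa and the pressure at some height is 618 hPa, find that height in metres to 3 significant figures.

z ≈ 3740 m

Scale height: H = RT/g = 287.1 × 260.1 / 9.81 = 7612.1 m.
Invert the barometric formula: z = H ln(P₀/P).
P₀/P = 1010/618 = 1.6343; ln(1.6343) = 0.49121.
z = 7612.1 × 0.49121 = 3739.1 m.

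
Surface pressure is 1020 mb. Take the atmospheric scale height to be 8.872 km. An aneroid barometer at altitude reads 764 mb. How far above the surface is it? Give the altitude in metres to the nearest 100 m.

z ≈ 2600 m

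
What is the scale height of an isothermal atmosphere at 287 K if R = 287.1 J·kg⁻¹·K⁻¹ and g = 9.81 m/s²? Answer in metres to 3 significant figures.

H ≈ 8400 m

The scale height of an isothermal atmosphere is H = RT/g.
H = 287.1 × 287 / 9.81 = 82398/9.81 = 8399.4 m.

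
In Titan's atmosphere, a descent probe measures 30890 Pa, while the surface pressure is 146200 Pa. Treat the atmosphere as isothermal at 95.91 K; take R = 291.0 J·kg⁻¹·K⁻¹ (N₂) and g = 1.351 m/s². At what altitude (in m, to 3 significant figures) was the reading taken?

z ≈ 32100 m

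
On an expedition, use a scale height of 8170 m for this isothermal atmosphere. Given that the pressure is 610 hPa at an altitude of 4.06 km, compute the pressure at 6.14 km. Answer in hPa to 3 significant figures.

P ≈ 473 hPa

Between two levels, P₂ = P₁ exp(−Δz/H) with Δz = z₂ − z₁.
Δz = 6140.0 − 4060.0 = 2080.0 m; Δz/H = 2080.0/8170.0 = 0.25459.
P₂ = 610 × exp(−0.25459) = 610 × 0.77523 = 472.89 hPa.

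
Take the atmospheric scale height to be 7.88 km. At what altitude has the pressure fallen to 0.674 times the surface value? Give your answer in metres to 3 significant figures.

z ≈ 3110 m

Set P/P₀ = exp(−z/H) = 0.674, so z = −H ln(0.674).
−ln(0.674) = 0.39453; z = 7880.0 × 0.39453 = 3108.9 m.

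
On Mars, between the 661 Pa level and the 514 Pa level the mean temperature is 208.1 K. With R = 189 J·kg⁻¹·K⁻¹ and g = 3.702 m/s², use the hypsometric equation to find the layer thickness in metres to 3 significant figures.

Δz ≈ 2670 m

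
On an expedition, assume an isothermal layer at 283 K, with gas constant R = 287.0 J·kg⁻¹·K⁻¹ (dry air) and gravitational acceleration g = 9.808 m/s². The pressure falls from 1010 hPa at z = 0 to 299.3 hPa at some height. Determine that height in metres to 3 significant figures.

Scale height: H = RT/g = 287.0 × 283 / 9.808 = 8281.1 m.
Invert the barometric formula: z = H ln(P₀/P).
P₀/P = 1010/299.3 = 3.3745; ln(3.3745) = 1.2162.
z = 8281.1 × 1.2162 = 10071 m.

z ≈ 10100 m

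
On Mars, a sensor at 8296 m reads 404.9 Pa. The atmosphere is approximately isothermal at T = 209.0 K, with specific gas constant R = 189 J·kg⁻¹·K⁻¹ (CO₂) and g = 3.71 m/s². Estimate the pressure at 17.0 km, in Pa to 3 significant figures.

P ≈ 179 Pa

Scale height: H = RT/g = 189 × 209.0 / 3.71 = 10647 m.
Between two levels, P₂ = P₁ exp(−Δz/H) with Δz = z₂ − z₁.
Δz = 17000 − 8296.0 = 8704.0 m; Δz/H = 8704.0/10647 = 0.81751.
P₂ = 404.9 × exp(−0.81751) = 404.9 × 0.44153 = 178.78 Pa.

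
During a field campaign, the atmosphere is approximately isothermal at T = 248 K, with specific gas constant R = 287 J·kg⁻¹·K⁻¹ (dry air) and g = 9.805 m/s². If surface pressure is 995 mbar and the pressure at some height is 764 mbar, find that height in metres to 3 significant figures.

Scale height: H = RT/g = 287 × 248 / 9.805 = 7259.2 m.
Invert the barometric formula: z = H ln(P₀/P).
P₀/P = 995/764 = 1.3024; ln(1.3024) = 0.26421.
z = 7259.2 × 0.26421 = 1918.0 m.

z ≈ 1920 m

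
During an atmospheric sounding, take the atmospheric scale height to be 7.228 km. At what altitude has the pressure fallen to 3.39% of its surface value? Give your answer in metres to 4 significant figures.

Set P/P₀ = exp(−z/H) = 0.0339, so z = −H ln(0.0339).
−ln(0.0339) = 3.3843; z = 7228.0 × 3.3843 = 24462 m.

z ≈ 24460 m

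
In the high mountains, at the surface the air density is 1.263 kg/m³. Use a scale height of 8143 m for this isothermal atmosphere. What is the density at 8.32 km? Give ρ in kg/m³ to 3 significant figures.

In an isothermal atmosphere, density decays like pressure: ρ = ρ₀ exp(−z/H).
z/H = 8320.0/8143.0 = 1.0217; exp(−1.0217) = 0.35998.
ρ = 1.263 × 0.35998 = 0.45465 kg/m³.

ρ ≈ 0.455 kg/m³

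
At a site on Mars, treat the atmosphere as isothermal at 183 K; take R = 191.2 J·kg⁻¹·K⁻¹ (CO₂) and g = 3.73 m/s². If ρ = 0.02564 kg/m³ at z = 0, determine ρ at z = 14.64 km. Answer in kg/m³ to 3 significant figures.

Scale height: H = RT/g = 191.2 × 183 / 3.73 = 9380.6 m.
In an isothermal atmosphere, density decays like pressure: ρ = ρ₀ exp(−z/H).
z/H = 14640/9380.6 = 1.5607; exp(−1.5607) = 0.20999.
ρ = 0.02564 × 0.20999 = 0.0053841 kg/m³.

ρ ≈ 0.00538 kg/m³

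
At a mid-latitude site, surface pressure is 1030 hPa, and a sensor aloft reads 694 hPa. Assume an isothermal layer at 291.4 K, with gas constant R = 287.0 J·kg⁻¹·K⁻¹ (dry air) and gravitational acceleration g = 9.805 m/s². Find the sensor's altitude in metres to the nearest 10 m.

Scale height: H = RT/g = 287.0 × 291.4 / 9.805 = 8529.5 m.
Invert the barometric formula: z = H ln(P₀/P).
P₀/P = 1030/694 = 1.4841; ln(1.4841) = 0.39481.
z = 8529.5 × 0.39481 = 3367.5 m.

z ≈ 3370 m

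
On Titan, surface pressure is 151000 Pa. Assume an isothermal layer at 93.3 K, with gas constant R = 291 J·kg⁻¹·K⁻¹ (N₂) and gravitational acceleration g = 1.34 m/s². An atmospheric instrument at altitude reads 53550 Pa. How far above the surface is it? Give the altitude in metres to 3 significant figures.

z ≈ 21000 m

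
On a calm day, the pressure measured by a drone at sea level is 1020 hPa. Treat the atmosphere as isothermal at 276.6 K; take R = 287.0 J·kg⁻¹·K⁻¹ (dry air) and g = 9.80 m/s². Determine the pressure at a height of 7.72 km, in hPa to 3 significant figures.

Scale height: H = RT/g = 287.0 × 276.6 / 9.80 = 8100.4 m.
Barometric formula: P = P₀ exp(−z/H).
z/H = 7720.0/8100.4 = 0.95304; exp(−0.95304) = 0.38557.
P = 1020 × 0.38557 = 393.28 hPa.

P ≈ 393 hPa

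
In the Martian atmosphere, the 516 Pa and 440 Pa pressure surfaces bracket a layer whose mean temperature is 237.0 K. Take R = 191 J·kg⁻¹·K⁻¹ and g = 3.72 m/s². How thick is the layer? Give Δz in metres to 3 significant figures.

Δz ≈ 1940 m

Hypsometric equation: Δz = (R T̄/g) ln(P₁/P₂).
R T̄/g = 191 × 237.0 / 3.72 = 12169 m.
ln(516/440) = ln(1.1727) = 0.15931.
Δz = 12169 × 0.15931 = 1938.6 m.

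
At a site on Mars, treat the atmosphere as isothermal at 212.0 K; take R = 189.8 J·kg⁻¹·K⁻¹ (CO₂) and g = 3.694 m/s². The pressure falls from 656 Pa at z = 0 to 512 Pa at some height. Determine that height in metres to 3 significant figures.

z ≈ 2700 m

Scale height: H = RT/g = 189.8 × 212.0 / 3.694 = 10893 m.
Invert the barometric formula: z = H ln(P₀/P).
P₀/P = 656/512 = 1.2812; ln(1.2812) = 0.24780.
z = 10893 × 0.24780 = 2699.3 m.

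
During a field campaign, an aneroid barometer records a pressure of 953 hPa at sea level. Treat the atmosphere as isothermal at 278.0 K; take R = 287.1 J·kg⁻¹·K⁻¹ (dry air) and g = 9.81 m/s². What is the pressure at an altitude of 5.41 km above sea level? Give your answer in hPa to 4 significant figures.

P ≈ 490.1 hPa

Scale height: H = RT/g = 287.1 × 278.0 / 9.81 = 8136.0 m.
Barometric formula: P = P₀ exp(−z/H).
z/H = 5410.0/8136.0 = 0.66495; exp(−0.66495) = 0.51430.
P = 953 × 0.51430 = 490.13 hPa.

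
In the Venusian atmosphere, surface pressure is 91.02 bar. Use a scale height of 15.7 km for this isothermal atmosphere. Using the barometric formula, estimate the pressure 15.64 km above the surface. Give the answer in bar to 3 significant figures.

P ≈ 33.6 bar

Barometric formula: P = P₀ exp(−z/H).
z/H = 15640/15700 = 0.99618; exp(−0.99618) = 0.36929.
P = 91.02 × 0.36929 = 33.613 bar.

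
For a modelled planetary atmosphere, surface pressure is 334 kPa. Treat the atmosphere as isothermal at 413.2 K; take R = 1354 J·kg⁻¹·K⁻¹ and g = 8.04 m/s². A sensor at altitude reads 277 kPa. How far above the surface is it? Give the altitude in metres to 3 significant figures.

Scale height: H = RT/g = 1354 × 413.2 / 8.04 = 69586 m.
Invert the barometric formula: z = H ln(P₀/P).
P₀/P = 334/277 = 1.2058; ln(1.2058) = 0.18714.
z = 69586 × 0.18714 = 13022 m.

z ≈ 13000 m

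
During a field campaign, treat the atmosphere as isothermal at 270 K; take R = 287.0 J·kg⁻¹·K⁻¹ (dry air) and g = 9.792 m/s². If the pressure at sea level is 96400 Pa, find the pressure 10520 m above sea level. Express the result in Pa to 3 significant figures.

P ≈ 25500 Pa

Scale height: H = RT/g = 287.0 × 270 / 9.792 = 7913.6 m.
Barometric formula: P = P₀ exp(−z/H).
z/H = 10520/7913.6 = 1.3294; exp(−1.3294) = 0.26464.
P = 96400 × 0.26464 = 25511 Pa.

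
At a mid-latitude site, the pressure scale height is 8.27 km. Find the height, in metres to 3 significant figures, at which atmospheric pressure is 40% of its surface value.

Set P/P₀ = exp(−z/H) = 0.4, so z = −H ln(0.4).
−ln(0.4) = 0.91629; z = 8270.0 × 0.91629 = 7577.7 m.

z ≈ 7580 m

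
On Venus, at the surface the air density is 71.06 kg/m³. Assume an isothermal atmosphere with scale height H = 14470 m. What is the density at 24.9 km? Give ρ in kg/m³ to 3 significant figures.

ρ ≈ 12.7 kg/m³

In an isothermal atmosphere, density decays like pressure: ρ = ρ₀ exp(−z/H).
z/H = 24900/14470 = 1.7208; exp(−1.7208) = 0.17892.
ρ = 71.06 × 0.17892 = 12.714 kg/m³.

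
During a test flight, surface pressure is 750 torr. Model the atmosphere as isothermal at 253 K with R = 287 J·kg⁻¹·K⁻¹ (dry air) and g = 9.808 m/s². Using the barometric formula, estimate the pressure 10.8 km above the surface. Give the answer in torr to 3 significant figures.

Scale height: H = RT/g = 287 × 253 / 9.808 = 7403.2 m.
Barometric formula: P = P₀ exp(−z/H).
z/H = 10800/7403.2 = 1.4588; exp(−1.4588) = 0.23252.
P = 750 × 0.23252 = 174.39 torr.

P ≈ 174 torr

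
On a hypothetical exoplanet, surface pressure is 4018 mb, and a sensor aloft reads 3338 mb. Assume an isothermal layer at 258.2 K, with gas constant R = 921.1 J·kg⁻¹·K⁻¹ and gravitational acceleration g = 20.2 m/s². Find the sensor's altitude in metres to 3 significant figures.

z ≈ 2180 m

Scale height: H = RT/g = 921.1 × 258.2 / 20.2 = 11774 m.
Invert the barometric formula: z = H ln(P₀/P).
P₀/P = 4018/3338 = 1.2037; ln(1.2037) = 0.18540.
z = 11774 × 0.18540 = 2182.9 m.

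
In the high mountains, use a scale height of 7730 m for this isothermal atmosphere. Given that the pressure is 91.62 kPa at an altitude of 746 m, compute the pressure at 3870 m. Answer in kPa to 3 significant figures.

Between two levels, P₂ = P₁ exp(−Δz/H) with Δz = z₂ − z₁.
Δz = 3870.0 − 746.00 = 3124.0 m; Δz/H = 3124.0/7730.0 = 0.40414.
P₂ = 91.62 × exp(−0.40414) = 91.62 × 0.66755 = 61.161 kPa.

P ≈ 61.2 kPa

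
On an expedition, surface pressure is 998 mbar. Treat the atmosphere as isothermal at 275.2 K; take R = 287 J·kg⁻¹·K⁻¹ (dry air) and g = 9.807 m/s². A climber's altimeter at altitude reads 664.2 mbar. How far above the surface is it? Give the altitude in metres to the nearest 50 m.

z ≈ 3300 m

Scale height: H = RT/g = 287 × 275.2 / 9.807 = 8053.7 m.
Invert the barometric formula: z = H ln(P₀/P).
P₀/P = 998/664.2 = 1.5026; ln(1.5026) = 0.40720.
z = 8053.7 × 0.40720 = 3279.5 m.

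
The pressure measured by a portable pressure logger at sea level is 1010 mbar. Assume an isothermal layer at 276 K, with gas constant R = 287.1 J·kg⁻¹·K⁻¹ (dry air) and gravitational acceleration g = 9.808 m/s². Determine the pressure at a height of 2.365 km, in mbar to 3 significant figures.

P ≈ 754 mbar

Scale height: H = RT/g = 287.1 × 276 / 9.808 = 8079.1 m.
Barometric formula: P = P₀ exp(−z/H).
z/H = 2365.0/8079.1 = 0.29273; exp(−0.29273) = 0.74622.
P = 1010 × 0.74622 = 753.68 mbar.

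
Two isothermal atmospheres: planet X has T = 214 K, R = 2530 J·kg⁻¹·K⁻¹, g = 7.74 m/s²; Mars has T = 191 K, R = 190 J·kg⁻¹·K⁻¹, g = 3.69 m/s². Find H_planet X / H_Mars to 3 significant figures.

H_planet X/H_Mars ≈ 7.11

H = RT/g for each body.
H_planet X = 2530 × 214 / 7.74 = 69951 m.
H_Mars = 190 × 191 / 3.69 = 9834.7 m.
H_planet X/H_Mars = 69951/9834.7 = 7.1127.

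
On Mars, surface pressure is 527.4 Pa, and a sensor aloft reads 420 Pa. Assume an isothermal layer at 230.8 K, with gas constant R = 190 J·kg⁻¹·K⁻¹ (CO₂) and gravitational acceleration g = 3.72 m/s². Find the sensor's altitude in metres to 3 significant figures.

z ≈ 2680 m

Scale height: H = RT/g = 190 × 230.8 / 3.72 = 11788 m.
Invert the barometric formula: z = H ln(P₀/P).
P₀/P = 527.4/420 = 1.2557; ln(1.2557) = 0.22769.
z = 11788 × 0.22769 = 2684.0 m.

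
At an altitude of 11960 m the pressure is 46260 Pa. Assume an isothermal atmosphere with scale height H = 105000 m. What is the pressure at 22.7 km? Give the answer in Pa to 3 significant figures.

P ≈ 41800 Pa

Between two levels, P₂ = P₁ exp(−Δz/H) with Δz = z₂ − z₁.
Δz = 22700 − 11960 = 10740 m; Δz/H = 10740/105000 = 0.10229.
P₂ = 46260 × exp(−0.10229) = 46260 × 0.90277 = 41762 Pa.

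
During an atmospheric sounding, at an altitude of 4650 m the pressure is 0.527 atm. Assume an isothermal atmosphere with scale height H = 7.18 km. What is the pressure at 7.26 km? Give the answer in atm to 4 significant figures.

Between two levels, P₂ = P₁ exp(−Δz/H) with Δz = z₂ − z₁.
Δz = 7260.0 − 4650.0 = 2610.0 m; Δz/H = 2610.0/7180.0 = 0.36351.
P₂ = 0.527 × exp(−0.36351) = 0.527 × 0.69523 = 0.36639 atm.

P ≈ 0.3664 atm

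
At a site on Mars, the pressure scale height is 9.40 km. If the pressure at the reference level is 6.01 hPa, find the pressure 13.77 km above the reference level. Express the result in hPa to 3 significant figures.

Barometric formula: P = P₀ exp(−z/H).
z/H = 13770/9400.0 = 1.4649; exp(−1.4649) = 0.23110.
P = 6.01 × 0.23110 = 1.3889 hPa.

P ≈ 1.39 hPa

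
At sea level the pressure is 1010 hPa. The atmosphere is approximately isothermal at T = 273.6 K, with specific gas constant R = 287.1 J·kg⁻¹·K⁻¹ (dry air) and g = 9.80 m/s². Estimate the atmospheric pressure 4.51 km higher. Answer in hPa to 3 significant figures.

Scale height: H = RT/g = 287.1 × 273.6 / 9.80 = 8015.4 m.
Barometric formula: P = P₀ exp(−z/H).
z/H = 4510.0/8015.4 = 0.56267; exp(−0.56267) = 0.56969.
P = 1010 × 0.56969 = 575.39 hPa.

P ≈ 575 hPa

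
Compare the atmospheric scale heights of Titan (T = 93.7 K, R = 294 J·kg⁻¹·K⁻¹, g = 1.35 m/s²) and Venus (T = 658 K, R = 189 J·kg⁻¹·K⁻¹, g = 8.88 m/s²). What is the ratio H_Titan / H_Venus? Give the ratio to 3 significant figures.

H_Titan/H_Venus ≈ 1.46

H = RT/g for each body.
H_Titan = 294 × 93.7 / 1.35 = 20406 m.
H_Venus = 189 × 658 / 8.88 = 14005 m.
H_Titan/H_Venus = 20406/14005 = 1.4571.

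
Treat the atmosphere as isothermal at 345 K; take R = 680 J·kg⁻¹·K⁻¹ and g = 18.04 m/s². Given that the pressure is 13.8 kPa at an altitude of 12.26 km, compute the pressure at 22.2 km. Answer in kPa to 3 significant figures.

P ≈ 6.43 kPa

Scale height: H = RT/g = 680 × 345 / 18.04 = 13004 m.
Between two levels, P₂ = P₁ exp(−Δz/H) with Δz = z₂ − z₁.
Δz = 22200 − 12260 = 9940.0 m; Δz/H = 9940.0/13004 = 0.76438.
P₂ = 13.8 × exp(−0.76438) = 13.8 × 0.46562 = 6.4256 kPa.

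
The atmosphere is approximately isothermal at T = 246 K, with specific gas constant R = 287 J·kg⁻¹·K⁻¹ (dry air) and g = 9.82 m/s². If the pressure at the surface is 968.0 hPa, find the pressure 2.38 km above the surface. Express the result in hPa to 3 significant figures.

P ≈ 695 hPa

Scale height: H = RT/g = 287 × 246 / 9.82 = 7189.6 m.
Barometric formula: P = P₀ exp(−z/H).
z/H = 2380.0/7189.6 = 0.33103; exp(−0.33103) = 0.71818.
P = 968.0 × 0.71818 = 695.20 hPa.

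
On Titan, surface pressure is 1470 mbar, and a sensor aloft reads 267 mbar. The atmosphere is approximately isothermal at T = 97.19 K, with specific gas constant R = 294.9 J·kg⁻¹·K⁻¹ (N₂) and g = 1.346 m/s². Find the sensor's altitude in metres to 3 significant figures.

Scale height: H = RT/g = 294.9 × 97.19 / 1.346 = 21294 m.
Invert the barometric formula: z = H ln(P₀/P).
P₀/P = 1470/267 = 5.5056; ln(5.5056) = 1.7058.
z = 21294 × 1.7058 = 36323 m.

z ≈ 36300 m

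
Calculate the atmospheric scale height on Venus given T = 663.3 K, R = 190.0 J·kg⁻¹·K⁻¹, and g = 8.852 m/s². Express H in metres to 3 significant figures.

The scale height of an isothermal atmosphere is H = RT/g.
H = 190.0 × 663.3 / 8.852 = 126030/8.852 = 14237 m.

H ≈ 14200 m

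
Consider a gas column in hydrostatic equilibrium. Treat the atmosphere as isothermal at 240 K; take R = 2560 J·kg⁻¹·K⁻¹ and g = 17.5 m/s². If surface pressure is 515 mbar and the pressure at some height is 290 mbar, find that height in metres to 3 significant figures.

z ≈ 20200 m

Scale height: H = RT/g = 2560 × 240 / 17.5 = 35109 m.
Invert the barometric formula: z = H ln(P₀/P).
P₀/P = 515/290 = 1.7759; ln(1.7759) = 0.57431.
z = 35109 × 0.57431 = 20163 m.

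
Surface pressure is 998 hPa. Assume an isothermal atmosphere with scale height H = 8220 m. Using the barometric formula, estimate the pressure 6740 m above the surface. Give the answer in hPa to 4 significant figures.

P ≈ 439.6 hPa

Barometric formula: P = P₀ exp(−z/H).
z/H = 6740.0/8220.0 = 0.81995; exp(−0.81995) = 0.44045.
P = 998 × 0.44045 = 439.57 hPa.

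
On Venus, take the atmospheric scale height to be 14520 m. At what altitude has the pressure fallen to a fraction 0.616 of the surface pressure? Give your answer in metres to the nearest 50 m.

z ≈ 7050 m

Set P/P₀ = exp(−z/H) = 0.616, so z = −H ln(0.616).
−ln(0.616) = 0.48451; z = 14520 × 0.48451 = 7035.1 m.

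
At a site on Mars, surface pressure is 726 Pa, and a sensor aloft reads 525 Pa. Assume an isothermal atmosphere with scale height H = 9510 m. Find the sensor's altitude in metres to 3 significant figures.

z ≈ 3080 m

Invert the barometric formula: z = H ln(P₀/P).
P₀/P = 726/525 = 1.3829; ln(1.3829) = 0.32418.
z = 9510.0 × 0.32418 = 3083.0 m.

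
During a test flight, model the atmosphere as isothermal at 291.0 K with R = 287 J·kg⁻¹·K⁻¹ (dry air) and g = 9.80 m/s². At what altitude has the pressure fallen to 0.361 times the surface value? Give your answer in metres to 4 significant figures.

z ≈ 8683 m

Scale height: H = RT/g = 287 × 291.0 / 9.80 = 8522.1 m.
Set P/P₀ = exp(−z/H) = 0.361, so z = −H ln(0.361).
−ln(0.361) = 1.0189; z = 8522.1 × 1.0189 = 8683.2 m.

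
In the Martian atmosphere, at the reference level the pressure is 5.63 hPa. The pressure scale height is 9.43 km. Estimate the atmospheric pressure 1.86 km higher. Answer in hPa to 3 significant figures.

P ≈ 4.62 hPa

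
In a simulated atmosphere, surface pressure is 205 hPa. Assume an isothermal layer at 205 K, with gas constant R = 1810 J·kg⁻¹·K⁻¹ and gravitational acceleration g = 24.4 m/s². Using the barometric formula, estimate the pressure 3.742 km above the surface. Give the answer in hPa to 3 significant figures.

P ≈ 160 hPa

Scale height: H = RT/g = 1810 × 205 / 24.4 = 15207 m.
Barometric formula: P = P₀ exp(−z/H).
z/H = 3742.0/15207 = 0.24607; exp(−0.24607) = 0.78187.
P = 205 × 0.78187 = 160.28 hPa.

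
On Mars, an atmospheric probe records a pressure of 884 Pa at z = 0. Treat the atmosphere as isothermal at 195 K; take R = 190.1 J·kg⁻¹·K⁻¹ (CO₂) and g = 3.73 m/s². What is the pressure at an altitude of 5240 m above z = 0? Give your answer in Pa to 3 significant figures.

P ≈ 522 Pa

Scale height: H = RT/g = 190.1 × 195 / 3.73 = 9938.2 m.
Barometric formula: P = P₀ exp(−z/H).
z/H = 5240.0/9938.2 = 0.52726; exp(−0.52726) = 0.59022.
P = 884 × 0.59022 = 521.75 Pa.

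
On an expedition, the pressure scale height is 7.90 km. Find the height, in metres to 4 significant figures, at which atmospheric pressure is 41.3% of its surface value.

z ≈ 6986 m

Set P/P₀ = exp(−z/H) = 0.413, so z = −H ln(0.413).
−ln(0.413) = 0.88431; z = 7900.0 × 0.88431 = 6986.0 m.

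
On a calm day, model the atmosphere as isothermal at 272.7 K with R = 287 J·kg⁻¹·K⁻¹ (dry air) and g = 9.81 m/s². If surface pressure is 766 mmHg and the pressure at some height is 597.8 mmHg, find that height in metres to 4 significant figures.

Scale height: H = RT/g = 287 × 272.7 / 9.81 = 7978.1 m.
Invert the barometric formula: z = H ln(P₀/P).
P₀/P = 766/597.8 = 1.2814; ln(1.2814) = 0.24795.
z = 7978.1 × 0.24795 = 1978.2 m.

z ≈ 1978 m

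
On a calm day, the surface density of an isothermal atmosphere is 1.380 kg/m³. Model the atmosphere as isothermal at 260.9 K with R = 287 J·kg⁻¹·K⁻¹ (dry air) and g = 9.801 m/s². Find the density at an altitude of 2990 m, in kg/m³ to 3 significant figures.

ρ ≈ 0.933 kg/m³

Scale height: H = RT/g = 287 × 260.9 / 9.801 = 7639.9 m.
In an isothermal atmosphere, density decays like pressure: ρ = ρ₀ exp(−z/H).
z/H = 2990.0/7639.9 = 0.39137; exp(−0.39137) = 0.67613.
ρ = 1.380 × 0.67613 = 0.93306 kg/m³.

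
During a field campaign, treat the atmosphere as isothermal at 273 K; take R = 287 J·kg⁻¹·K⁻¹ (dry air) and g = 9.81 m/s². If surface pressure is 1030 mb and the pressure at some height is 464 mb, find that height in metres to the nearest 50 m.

z ≈ 6350 m

Scale height: H = RT/g = 287 × 273 / 9.81 = 7986.9 m.
Invert the barometric formula: z = H ln(P₀/P).
P₀/P = 1030/464 = 2.2198; ln(2.2198) = 0.79742.
z = 7986.9 × 0.79742 = 6368.9 m.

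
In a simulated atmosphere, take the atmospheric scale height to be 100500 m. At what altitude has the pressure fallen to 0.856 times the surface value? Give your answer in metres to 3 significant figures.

z ≈ 15600 m

Set P/P₀ = exp(−z/H) = 0.856, so z = −H ln(0.856).
−ln(0.856) = 0.15548; z = 100500 × 0.15548 = 15626 m.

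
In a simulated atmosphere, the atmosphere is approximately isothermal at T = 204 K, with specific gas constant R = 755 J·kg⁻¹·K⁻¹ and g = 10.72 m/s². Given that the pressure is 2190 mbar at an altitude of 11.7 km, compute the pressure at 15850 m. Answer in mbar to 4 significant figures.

P ≈ 1641 mbar

Scale height: H = RT/g = 755 × 204 / 10.72 = 14368 m.
Between two levels, P₂ = P₁ exp(−Δz/H) with Δz = z₂ − z₁.
Δz = 15850 − 11700 = 4150.0 m; Δz/H = 4150.0/14368 = 0.28884.
P₂ = 2190 × exp(−0.28884) = 2190 × 0.74913 = 1640.6 mbar.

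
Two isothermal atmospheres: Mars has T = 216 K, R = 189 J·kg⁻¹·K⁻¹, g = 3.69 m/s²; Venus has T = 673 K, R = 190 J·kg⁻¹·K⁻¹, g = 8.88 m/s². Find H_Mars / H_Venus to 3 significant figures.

H = RT/g for each body.
H_Mars = 189 × 216 / 3.69 = 11063 m.
H_Venus = 190 × 673 / 8.88 = 14400 m.
H_Mars/H_Venus = 11063/14400 = 0.76826.

H_Mars/H_Venus ≈ 0.768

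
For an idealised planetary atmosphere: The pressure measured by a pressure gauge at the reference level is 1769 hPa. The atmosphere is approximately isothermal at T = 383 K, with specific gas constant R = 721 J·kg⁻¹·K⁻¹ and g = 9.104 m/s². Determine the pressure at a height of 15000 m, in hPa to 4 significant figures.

Scale height: H = RT/g = 721 × 383 / 9.104 = 30332 m.
Barometric formula: P = P₀ exp(−z/H).
z/H = 15000/30332 = 0.49453; exp(−0.49453) = 0.60986.
P = 1769 × 0.60986 = 1078.8 hPa.

P ≈ 1079 hPa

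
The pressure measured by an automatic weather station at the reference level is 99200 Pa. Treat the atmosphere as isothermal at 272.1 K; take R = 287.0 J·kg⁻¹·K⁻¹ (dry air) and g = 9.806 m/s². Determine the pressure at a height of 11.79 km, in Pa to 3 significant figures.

P ≈ 22600 Pa

Scale height: H = RT/g = 287.0 × 272.1 / 9.806 = 7963.8 m.
Barometric formula: P = P₀ exp(−z/H).
z/H = 11790/7963.8 = 1.4804; exp(−1.4804) = 0.22755.
P = 99200 × 0.22755 = 22573 Pa.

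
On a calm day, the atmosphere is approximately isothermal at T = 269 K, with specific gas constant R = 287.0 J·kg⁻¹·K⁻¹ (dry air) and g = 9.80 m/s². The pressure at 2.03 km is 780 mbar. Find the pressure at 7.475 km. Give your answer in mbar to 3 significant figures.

P ≈ 391 mbar

Scale height: H = RT/g = 287.0 × 269 / 9.80 = 7877.9 m.
Between two levels, P₂ = P₁ exp(−Δz/H) with Δz = z₂ − z₁.
Δz = 7475.0 − 2030.0 = 5445.0 m; Δz/H = 5445.0/7877.9 = 0.69117.
P₂ = 780 × exp(−0.69117) = 780 × 0.50099 = 390.77 mbar.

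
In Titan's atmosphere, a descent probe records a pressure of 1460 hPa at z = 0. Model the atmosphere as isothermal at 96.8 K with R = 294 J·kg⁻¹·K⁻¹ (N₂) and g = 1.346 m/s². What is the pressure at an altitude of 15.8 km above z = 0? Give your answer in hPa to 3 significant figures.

Scale height: H = RT/g = 294 × 96.8 / 1.346 = 21144 m.
Barometric formula: P = P₀ exp(−z/H).
z/H = 15800/21144 = 0.74726; exp(−0.74726) = 0.47366.
P = 1460 × 0.47366 = 691.54 hPa.

P ≈ 692 hPa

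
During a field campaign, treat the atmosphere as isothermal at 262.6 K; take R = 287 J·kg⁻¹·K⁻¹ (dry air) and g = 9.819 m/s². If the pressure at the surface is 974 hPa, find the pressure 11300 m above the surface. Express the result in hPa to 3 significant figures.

P ≈ 223 hPa

Scale height: H = RT/g = 287 × 262.6 / 9.819 = 7675.5 m.
Barometric formula: P = P₀ exp(−z/H).
z/H = 11300/7675.5 = 1.4722; exp(−1.4722) = 0.22942.
P = 974 × 0.22942 = 223.46 hPa.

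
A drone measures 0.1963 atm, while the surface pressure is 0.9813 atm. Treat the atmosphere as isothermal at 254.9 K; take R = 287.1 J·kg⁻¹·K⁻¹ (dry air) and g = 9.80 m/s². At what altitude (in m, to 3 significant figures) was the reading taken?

Scale height: H = RT/g = 287.1 × 254.9 / 9.80 = 7467.5 m.
Invert the barometric formula: z = H ln(P₀/P).
P₀/P = 0.9813/0.1963 = 4.9990; ln(4.9990) = 1.6092.
z = 7467.5 × 1.6092 = 12017 m.

z ≈ 12000 m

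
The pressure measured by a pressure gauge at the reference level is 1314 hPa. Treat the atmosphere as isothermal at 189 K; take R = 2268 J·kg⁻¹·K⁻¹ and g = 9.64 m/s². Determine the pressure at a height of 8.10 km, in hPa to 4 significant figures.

P ≈ 1095 hPa

Scale height: H = RT/g = 2268 × 189 / 9.64 = 44466 m.
Barometric formula: P = P₀ exp(−z/H).
z/H = 8100.0/44466 = 0.18216; exp(−0.18216) = 0.83347.
P = 1314 × 0.83347 = 1095.2 hPa.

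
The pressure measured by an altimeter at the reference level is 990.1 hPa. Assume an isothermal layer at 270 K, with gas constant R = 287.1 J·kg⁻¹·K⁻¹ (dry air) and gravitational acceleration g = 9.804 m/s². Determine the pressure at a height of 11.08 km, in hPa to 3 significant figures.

Scale height: H = RT/g = 287.1 × 270 / 9.804 = 7906.7 m.
Barometric formula: P = P₀ exp(−z/H).
z/H = 11080/7906.7 = 1.4013; exp(−1.4013) = 0.24628.
P = 990.1 × 0.24628 = 243.84 hPa.

P ≈ 244 hPa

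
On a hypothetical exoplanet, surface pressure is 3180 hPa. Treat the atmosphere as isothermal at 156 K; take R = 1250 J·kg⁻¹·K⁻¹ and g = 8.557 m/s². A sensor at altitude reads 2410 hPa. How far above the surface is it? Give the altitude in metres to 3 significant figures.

z ≈ 6320 m

Scale height: H = RT/g = 1250 × 156 / 8.557 = 22788 m.
Invert the barometric formula: z = H ln(P₀/P).
P₀/P = 3180/2410 = 1.3195; ln(1.3195) = 0.27725.
z = 22788 × 0.27725 = 6318.0 m.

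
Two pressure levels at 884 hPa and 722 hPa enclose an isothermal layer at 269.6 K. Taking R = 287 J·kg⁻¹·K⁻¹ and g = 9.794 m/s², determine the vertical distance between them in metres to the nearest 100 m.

Hypsometric equation: Δz = (R T̄/g) ln(P₁/P₂).
R T̄/g = 287 × 269.6 / 9.794 = 7900.3 m.
ln(884/722) = ln(1.2244) = 0.20245.
Δz = 7900.3 × 0.20245 = 1599.4 m.

Δz ≈ 1600 m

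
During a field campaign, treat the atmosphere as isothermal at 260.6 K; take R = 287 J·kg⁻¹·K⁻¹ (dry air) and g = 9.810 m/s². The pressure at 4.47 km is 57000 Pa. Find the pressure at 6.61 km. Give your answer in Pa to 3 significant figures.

P ≈ 43000 Pa

Scale height: H = RT/g = 287 × 260.6 / 9.810 = 7624.1 m.
Between two levels, P₂ = P₁ exp(−Δz/H) with Δz = z₂ − z₁.
Δz = 6610.0 − 4470.0 = 2140.0 m; Δz/H = 2140.0/7624.1 = 0.28069.
P₂ = 57000 × exp(−0.28069) = 57000 × 0.75526 = 43050 Pa.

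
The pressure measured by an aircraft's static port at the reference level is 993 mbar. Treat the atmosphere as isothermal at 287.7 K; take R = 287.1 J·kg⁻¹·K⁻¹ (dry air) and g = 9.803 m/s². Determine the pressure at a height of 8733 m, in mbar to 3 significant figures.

P ≈ 352 mbar

Scale height: H = RT/g = 287.1 × 287.7 / 9.803 = 8425.9 m.
Barometric formula: P = P₀ exp(−z/H).
z/H = 8733.0/8425.9 = 1.0364; exp(−1.0364) = 0.35473.
P = 993 × 0.35473 = 352.25 mbar.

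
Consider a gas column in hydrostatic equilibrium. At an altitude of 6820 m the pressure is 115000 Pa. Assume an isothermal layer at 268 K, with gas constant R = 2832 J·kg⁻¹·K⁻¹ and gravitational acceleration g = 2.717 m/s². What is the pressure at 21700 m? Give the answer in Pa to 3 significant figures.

Scale height: H = RT/g = 2832 × 268 / 2.717 = 279340 m.
Between two levels, P₂ = P₁ exp(−Δz/H) with Δz = z₂ − z₁.
Δz = 21700 − 6820.0 = 14880 m; Δz/H = 14880/279340 = 0.053268.
P₂ = 115000 × exp(−0.053268) = 115000 × 0.94813 = 109030 Pa.

P ≈ 109000 Pa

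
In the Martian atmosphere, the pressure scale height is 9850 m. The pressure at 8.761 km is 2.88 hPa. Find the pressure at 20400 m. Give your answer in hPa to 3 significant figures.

Between two levels, P₂ = P₁ exp(−Δz/H) with Δz = z₂ − z₁.
Δz = 20400 − 8761.0 = 11639 m; Δz/H = 11639/9850.0 = 1.1816.
P₂ = 2.88 × exp(−1.1816) = 2.88 × 0.30679 = 0.88356 hPa.

P ≈ 0.884 hPa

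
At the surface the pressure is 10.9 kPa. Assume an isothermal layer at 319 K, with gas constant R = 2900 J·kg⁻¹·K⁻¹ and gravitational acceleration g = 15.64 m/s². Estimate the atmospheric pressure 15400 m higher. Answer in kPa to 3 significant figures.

P ≈ 8.40 kPa

Scale height: H = RT/g = 2900 × 319 / 15.64 = 59150 m.
Barometric formula: P = P₀ exp(−z/H).
z/H = 15400/59150 = 0.26036; exp(−0.26036) = 0.77077.
P = 10.9 × 0.77077 = 8.4014 kPa.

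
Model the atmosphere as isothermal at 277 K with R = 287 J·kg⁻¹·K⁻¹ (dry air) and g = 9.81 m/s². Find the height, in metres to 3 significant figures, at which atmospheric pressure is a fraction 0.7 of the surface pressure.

Scale height: H = RT/g = 287 × 277 / 9.81 = 8103.9 m.
Set P/P₀ = exp(−z/H) = 0.7, so z = −H ln(0.7).
−ln(0.7) = 0.35667; z = 8103.9 × 0.35667 = 2890.4 m.

z ≈ 2890 m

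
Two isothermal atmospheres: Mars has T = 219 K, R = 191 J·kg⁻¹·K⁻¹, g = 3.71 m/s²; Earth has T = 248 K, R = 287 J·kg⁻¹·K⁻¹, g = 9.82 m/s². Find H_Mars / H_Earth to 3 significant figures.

H = RT/g for each body.
H_Mars = 191 × 219 / 3.71 = 11275 m.
H_Earth = 287 × 248 / 9.82 = 7248.1 m.
H_Mars/H_Earth = 11275/7248.1 = 1.5556.

H_Mars/H_Earth ≈ 1.56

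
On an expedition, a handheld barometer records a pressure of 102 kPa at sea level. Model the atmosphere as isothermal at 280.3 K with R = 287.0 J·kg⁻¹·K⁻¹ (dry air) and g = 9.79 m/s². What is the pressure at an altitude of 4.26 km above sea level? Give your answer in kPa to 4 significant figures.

P ≈ 60.74 kPa

Scale height: H = RT/g = 287.0 × 280.3 / 9.79 = 8217.2 m.
Barometric formula: P = P₀ exp(−z/H).
z/H = 4260.0/8217.2 = 0.51842; exp(−0.51842) = 0.59546.
P = 102 × 0.59546 = 60.737 kPa.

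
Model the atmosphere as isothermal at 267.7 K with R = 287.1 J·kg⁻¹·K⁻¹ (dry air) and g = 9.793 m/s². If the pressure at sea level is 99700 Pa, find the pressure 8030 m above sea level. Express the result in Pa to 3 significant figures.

P ≈ 35800 Pa

Scale height: H = RT/g = 287.1 × 267.7 / 9.793 = 7848.1 m.
Barometric formula: P = P₀ exp(−z/H).
z/H = 8030.0/7848.1 = 1.0232; exp(−1.0232) = 0.35944.
P = 99700 × 0.35944 = 35836 Pa.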